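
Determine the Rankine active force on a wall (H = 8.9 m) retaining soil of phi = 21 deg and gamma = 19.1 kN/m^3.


Compute active earth pressure coefficient:
Ka = tan^2(45 - phi/2) = tan^2(34.5) = 0.472355
Compute active force:
Pa = 0.5 * Ka * gamma * H^2
Pa = 0.5 * 0.472355 * 19.1 * 8.9^2
Pa = 357.32 kN/m


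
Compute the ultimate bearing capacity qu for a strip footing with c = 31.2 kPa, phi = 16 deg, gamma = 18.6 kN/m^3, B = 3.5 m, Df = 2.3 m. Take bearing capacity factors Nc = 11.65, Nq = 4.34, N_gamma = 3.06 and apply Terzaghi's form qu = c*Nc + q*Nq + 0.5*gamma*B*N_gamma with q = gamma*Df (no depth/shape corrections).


Compute qu = c*Nc + gamma*Df*Nq + 0.5*gamma*B*N_gamma
Term 1: 31.2 * 11.65 = 363.48
Term 2: 18.6 * 2.3 * 4.34 = 185.6652
Term 3: 0.5 * 18.6 * 3.5 * 3.06 = 99.603
qu = 363.48 + 185.6652 + 99.603
qu = 648.75 kPa


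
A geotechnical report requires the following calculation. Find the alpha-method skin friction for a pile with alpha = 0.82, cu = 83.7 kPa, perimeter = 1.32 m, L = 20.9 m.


Using Qs = alpha * cu * perimeter * L
Qs = 0.82 * 83.7 * 1.32 * 20.9
Qs = 1893.47 kN


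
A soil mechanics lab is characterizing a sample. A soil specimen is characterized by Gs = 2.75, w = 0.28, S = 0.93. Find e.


Result: 0.828

Derivation:
Using the relation e = Gs * w / S
e = 2.75 * 0.28 / 0.93
e = 0.828


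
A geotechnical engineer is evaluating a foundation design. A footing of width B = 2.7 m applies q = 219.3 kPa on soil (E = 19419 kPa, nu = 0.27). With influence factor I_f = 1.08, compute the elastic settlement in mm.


Using Se = q * B * (1 - nu^2) * I_f / E
1 - nu^2 = 1 - 0.27^2 = 0.9271
Se = 219.3 * 2.7 * 0.9271 * 1.08 / 19419
Se = 0.030530 m
Convert to mm: Se = 0.030530 * 1000 = 30.53 mm


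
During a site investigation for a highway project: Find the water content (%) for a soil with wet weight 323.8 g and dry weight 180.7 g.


Using w = (m_wet - m_dry) / m_dry * 100
m_wet - m_dry = 323.8 - 180.7 = 143.1 g
w = 143.1 / 180.7 * 100
w = 79.19 %


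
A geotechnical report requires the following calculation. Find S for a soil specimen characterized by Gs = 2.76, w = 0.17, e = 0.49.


Using S = Gs * w / e
S = 2.76 * 0.17 / 0.49
S = 0.9576


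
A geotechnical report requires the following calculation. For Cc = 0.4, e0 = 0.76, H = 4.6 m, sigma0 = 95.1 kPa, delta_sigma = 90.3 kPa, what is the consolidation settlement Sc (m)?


Using Sc = Cc * H / (1 + e0) * log10((sigma0 + delta_sigma) / sigma0)
Stress ratio = (95.1 + 90.3) / 95.1 = 1.94953
log10(1.94953) = 0.289929
Cc * H / (1 + e0) = 0.4 * 4.6 / (1 + 0.76) = 1.04545
Sc = 1.04545 * 0.289929
Sc = 0.3031 m


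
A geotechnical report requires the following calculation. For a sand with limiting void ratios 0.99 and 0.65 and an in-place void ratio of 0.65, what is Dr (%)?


Result: 100.0 %

Derivation:
Using Dr = (e_max - e) / (e_max - e_min) * 100
e_max - e = 0.99 - 0.65 = 0.34
e_max - e_min = 0.99 - 0.65 = 0.34
Dr = 0.34 / 0.34 * 100
Dr = 100.0 %


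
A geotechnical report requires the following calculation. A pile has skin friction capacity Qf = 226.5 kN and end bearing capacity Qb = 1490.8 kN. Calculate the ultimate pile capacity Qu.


Result: 1717.3 kN

Derivation:
Using Qu = Qf + Qb
Qu = 226.5 + 1490.8
Qu = 1717.3 kN


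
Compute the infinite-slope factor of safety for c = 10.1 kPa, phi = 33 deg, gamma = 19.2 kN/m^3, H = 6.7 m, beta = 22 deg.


Using Fs = c / (gamma*H*sin(beta)*cos(beta)) + tan(phi)/tan(beta)
Cohesion contribution = 10.1 / (19.2*6.7*sin(22)*cos(22))
Cohesion contribution = 0.22605
Friction contribution = tan(33)/tan(22) = 1.60734
Fs = 0.22605 + 1.60734
Fs = 1.833


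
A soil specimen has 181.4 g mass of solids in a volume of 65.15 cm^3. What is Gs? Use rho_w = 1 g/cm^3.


Using Gs = m_s / (V_s * rho_w)
Since rho_w = 1 g/cm^3:
Gs = 181.4 / 65.15
Gs = 2.784


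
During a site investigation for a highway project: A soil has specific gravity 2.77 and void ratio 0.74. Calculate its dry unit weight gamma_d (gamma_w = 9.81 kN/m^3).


Using gamma_d = Gs * gamma_w / (1 + e)
gamma_d = 2.77 * 9.81 / (1 + 0.74)
gamma_d = 2.77 * 9.81 / 1.74
gamma_d = 15.617 kN/m^3


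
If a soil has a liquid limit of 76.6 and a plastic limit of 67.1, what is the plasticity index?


Using PI = LL - PL
PI = 76.6 - 67.1
PI = 9.5


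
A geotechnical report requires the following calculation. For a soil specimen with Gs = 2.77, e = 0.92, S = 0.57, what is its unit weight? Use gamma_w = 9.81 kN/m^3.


Result: 16.832 kN/m^3

Derivation:
Using gamma = gamma_w * (Gs + S*e) / (1 + e)
Numerator: Gs + S*e = 2.77 + 0.57*0.92 = 3.2944
Denominator: 1 + e = 1 + 0.92 = 1.92
gamma = 9.81 * 3.2944 / 1.92
gamma = 16.832 kN/m^3


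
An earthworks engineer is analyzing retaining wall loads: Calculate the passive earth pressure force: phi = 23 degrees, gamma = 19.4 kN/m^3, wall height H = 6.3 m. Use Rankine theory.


Result: 878.79 kN/m

Derivation:
Compute passive earth pressure coefficient:
Kp = tan^2(45 + phi/2) = tan^2(56.5) = 2.282623
Compute passive force:
Pp = 0.5 * Kp * gamma * H^2
Pp = 0.5 * 2.282623 * 19.4 * 6.3^2
Pp = 878.79 kN/m


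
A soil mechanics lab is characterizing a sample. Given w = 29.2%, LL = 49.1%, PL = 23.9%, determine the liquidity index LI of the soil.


Result: 0.21

Derivation:
First compute the plasticity index:
PI = LL - PL = 49.1 - 23.9 = 25.2
Then compute the liquidity index:
LI = (w - PL) / PI
LI = (29.2 - 23.9) / 25.2
LI = 0.21


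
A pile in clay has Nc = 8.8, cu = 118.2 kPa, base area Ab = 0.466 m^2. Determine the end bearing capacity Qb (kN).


Using Qb = Nc * cu * Ab
Qb = 8.8 * 118.2 * 0.466
Qb = 484.71 kN


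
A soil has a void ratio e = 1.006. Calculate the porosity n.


Using the relation n = e / (1 + e)
n = 1.006 / (1 + 1.006)
n = 1.006 / 2.006
n = 0.5015


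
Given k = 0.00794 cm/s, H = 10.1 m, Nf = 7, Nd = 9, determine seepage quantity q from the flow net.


Result: 0.0006237 m^3/s per m

Derivation:
Convert k to m/s for unit consistency with H:
k = 0.00794 cm/s = 0.00794 / 100 m/s = 7.94e-05 m/s
Using q = k * H * Nf / Nd
Nf / Nd = 7 / 9 = 0.7778
q = 7.94e-05 * 10.1 * 0.7778
q = 0.0006237 m^3/s per m


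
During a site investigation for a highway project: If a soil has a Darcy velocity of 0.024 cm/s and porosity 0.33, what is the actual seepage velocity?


Result: 0.07273 cm/s

Derivation:
Using v_s = v_d / n
v_s = 0.024 / 0.33
v_s = 0.07273 cm/s


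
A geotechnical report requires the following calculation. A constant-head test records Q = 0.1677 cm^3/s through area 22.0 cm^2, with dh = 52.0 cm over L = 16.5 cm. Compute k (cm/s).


Compute hydraulic gradient:
i = dh / L = 52.0 / 16.5 = 3.15152
Then apply Darcy's law:
k = Q / (A * i)
k = 0.1677 / (22.0 * 3.15152)
k = 0.1677 / 69.3333
k = 0.002419 cm/s


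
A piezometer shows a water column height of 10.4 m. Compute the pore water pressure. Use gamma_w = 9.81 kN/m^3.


Using u = gamma_w * h_w
u = 9.81 * 10.4
u = 102.02 kPa


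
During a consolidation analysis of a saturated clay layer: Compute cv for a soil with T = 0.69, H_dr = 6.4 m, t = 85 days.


Using cv = T * H_dr^2 / t
H_dr^2 = 6.4^2 = 40.96
cv = 0.69 * 40.96 / 85
cv = 0.3325 m^2/day


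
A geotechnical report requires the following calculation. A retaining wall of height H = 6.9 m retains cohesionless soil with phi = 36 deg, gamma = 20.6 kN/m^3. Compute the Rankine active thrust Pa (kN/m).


Result: 127.31 kN/m

Derivation:
Compute active earth pressure coefficient:
Ka = tan^2(45 - phi/2) = tan^2(27.0) = 0.259616
Compute active force:
Pa = 0.5 * Ka * gamma * H^2
Pa = 0.5 * 0.259616 * 20.6 * 6.9^2
Pa = 127.31 kN/m


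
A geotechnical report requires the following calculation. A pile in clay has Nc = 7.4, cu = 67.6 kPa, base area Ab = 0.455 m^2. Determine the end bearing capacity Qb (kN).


Using Qb = Nc * cu * Ab
Qb = 7.4 * 67.6 * 0.455
Qb = 227.61 kN


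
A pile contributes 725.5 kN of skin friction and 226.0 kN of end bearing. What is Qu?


Using Qu = Qf + Qb
Qu = 725.5 + 226.0
Qu = 951.5 kN


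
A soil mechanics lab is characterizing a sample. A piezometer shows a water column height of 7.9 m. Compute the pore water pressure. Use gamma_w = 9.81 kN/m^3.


Result: 77.5 kPa

Derivation:
Using u = gamma_w * h_w
u = 9.81 * 7.9
u = 77.5 kPa


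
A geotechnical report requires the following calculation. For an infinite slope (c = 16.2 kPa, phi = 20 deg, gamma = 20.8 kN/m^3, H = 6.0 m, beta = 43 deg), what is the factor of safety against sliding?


Result: 0.651

Derivation:
Using Fs = c / (gamma*H*sin(beta)*cos(beta)) + tan(phi)/tan(beta)
Cohesion contribution = 16.2 / (20.8*6.0*sin(43)*cos(43))
Cohesion contribution = 0.260249
Friction contribution = tan(20)/tan(43) = 0.39031
Fs = 0.260249 + 0.39031
Fs = 0.651


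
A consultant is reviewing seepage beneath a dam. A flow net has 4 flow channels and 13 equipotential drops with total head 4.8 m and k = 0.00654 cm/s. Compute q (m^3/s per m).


Convert k to m/s for unit consistency with H:
k = 0.00654 cm/s = 0.00654 / 100 m/s = 6.54e-05 m/s
Using q = k * H * Nf / Nd
Nf / Nd = 4 / 13 = 0.3077
q = 6.54e-05 * 4.8 * 0.3077
q = 9.659e-05 m^3/s per m


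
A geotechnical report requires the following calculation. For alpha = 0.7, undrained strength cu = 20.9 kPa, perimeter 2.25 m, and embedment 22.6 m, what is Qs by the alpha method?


Using Qs = alpha * cu * perimeter * L
Qs = 0.7 * 20.9 * 2.25 * 22.6
Qs = 743.94 kN


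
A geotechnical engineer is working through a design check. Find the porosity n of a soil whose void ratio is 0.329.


Result: 0.2476

Derivation:
Using the relation n = e / (1 + e)
n = 0.329 / (1 + 0.329)
n = 0.329 / 1.329
n = 0.2476


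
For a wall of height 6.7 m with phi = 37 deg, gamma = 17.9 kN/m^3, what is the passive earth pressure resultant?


Compute passive earth pressure coefficient:
Kp = tan^2(45 + phi/2) = tan^2(63.5) = 4.022791
Compute passive force:
Pp = 0.5 * Kp * gamma * H^2
Pp = 0.5 * 4.022791 * 17.9 * 6.7^2
Pp = 1616.22 kN/m


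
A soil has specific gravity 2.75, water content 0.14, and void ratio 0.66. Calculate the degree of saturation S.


Result: 0.5833

Derivation:
Using S = Gs * w / e
S = 2.75 * 0.14 / 0.66
S = 0.5833


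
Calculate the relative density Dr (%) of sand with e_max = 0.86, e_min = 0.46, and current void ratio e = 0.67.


Using Dr = (e_max - e) / (e_max - e_min) * 100
e_max - e = 0.86 - 0.67 = 0.19
e_max - e_min = 0.86 - 0.46 = 0.4
Dr = 0.19 / 0.4 * 100
Dr = 47.5 %


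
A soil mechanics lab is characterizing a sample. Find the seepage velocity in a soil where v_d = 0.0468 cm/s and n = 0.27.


Using v_s = v_d / n
v_s = 0.0468 / 0.27
v_s = 0.17333 cm/s


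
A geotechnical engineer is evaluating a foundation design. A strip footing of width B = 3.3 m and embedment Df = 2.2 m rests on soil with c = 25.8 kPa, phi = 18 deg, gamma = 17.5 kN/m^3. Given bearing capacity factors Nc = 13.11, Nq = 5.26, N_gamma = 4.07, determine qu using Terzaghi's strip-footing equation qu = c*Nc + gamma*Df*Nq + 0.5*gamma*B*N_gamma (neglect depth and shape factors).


Compute qu = c*Nc + gamma*Df*Nq + 0.5*gamma*B*N_gamma
Term 1: 25.8 * 13.11 = 338.238
Term 2: 17.5 * 2.2 * 5.26 = 202.51
Term 3: 0.5 * 17.5 * 3.3 * 4.07 = 117.52125
qu = 338.238 + 202.51 + 117.52125
qu = 658.27 kPa


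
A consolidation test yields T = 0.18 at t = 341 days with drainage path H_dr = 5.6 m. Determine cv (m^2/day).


Using cv = T * H_dr^2 / t
H_dr^2 = 5.6^2 = 31.36
cv = 0.18 * 31.36 / 341
cv = 0.01655 m^2/day


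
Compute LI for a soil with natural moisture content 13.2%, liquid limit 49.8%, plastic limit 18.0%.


First compute the plasticity index:
PI = LL - PL = 49.8 - 18.0 = 31.8
Then compute the liquidity index:
LI = (w - PL) / PI
LI = (13.2 - 18.0) / 31.8
LI = -0.151


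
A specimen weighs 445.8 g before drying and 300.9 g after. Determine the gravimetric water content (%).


Result: 48.16 %

Derivation:
Using w = (m_wet - m_dry) / m_dry * 100
m_wet - m_dry = 445.8 - 300.9 = 144.9 g
w = 144.9 / 300.9 * 100
w = 48.16 %


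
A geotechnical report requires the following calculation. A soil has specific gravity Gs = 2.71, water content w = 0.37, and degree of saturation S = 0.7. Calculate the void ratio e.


Using the relation e = Gs * w / S
e = 2.71 * 0.37 / 0.7
e = 1.4324


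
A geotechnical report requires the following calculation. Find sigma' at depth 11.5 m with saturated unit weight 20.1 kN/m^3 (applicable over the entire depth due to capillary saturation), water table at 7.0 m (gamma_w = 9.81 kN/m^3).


Total stress = gamma_sat * depth
sigma = 20.1 * 11.5 = 231.15 kPa
Pore water pressure u = gamma_w * (depth - d_wt)
u = 9.81 * (11.5 - 7.0) = 44.145 kPa
Effective stress = sigma - u
sigma' = 231.15 - 44.145 = 187.01 kPa


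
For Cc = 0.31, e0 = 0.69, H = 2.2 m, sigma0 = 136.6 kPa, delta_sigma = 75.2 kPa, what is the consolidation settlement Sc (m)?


Using Sc = Cc * H / (1 + e0) * log10((sigma0 + delta_sigma) / sigma0)
Stress ratio = (136.6 + 75.2) / 136.6 = 1.55051
log10(1.55051) = 0.190475
Cc * H / (1 + e0) = 0.31 * 2.2 / (1 + 0.69) = 0.40355
Sc = 0.40355 * 0.190475
Sc = 0.0769 m


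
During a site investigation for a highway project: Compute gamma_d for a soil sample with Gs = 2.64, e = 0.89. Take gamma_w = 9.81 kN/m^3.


Using gamma_d = Gs * gamma_w / (1 + e)
gamma_d = 2.64 * 9.81 / (1 + 0.89)
gamma_d = 2.64 * 9.81 / 1.89
gamma_d = 13.703 kN/m^3


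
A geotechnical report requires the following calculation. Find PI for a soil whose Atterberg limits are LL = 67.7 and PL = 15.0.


Result: 52.7

Derivation:
Using PI = LL - PL
PI = 67.7 - 15.0
PI = 52.7


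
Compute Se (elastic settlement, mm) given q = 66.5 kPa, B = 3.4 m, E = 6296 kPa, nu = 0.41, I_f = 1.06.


Result: 31.667 mm

Derivation:
Using Se = q * B * (1 - nu^2) * I_f / E
1 - nu^2 = 1 - 0.41^2 = 0.8319
Se = 66.5 * 3.4 * 0.8319 * 1.06 / 6296
Se = 0.031667 m
Convert to mm: Se = 0.031667 * 1000 = 31.667 mm


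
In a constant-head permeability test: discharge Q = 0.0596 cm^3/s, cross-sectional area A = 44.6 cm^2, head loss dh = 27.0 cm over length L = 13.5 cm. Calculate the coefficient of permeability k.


Compute hydraulic gradient:
i = dh / L = 27.0 / 13.5 = 2
Then apply Darcy's law:
k = Q / (A * i)
k = 0.0596 / (44.6 * 2)
k = 0.0596 / 89.2
k = 0.000668 cm/s


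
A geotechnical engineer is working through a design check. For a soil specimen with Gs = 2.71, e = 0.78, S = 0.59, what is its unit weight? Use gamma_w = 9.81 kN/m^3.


Using gamma = gamma_w * (Gs + S*e) / (1 + e)
Numerator: Gs + S*e = 2.71 + 0.59*0.78 = 3.1702
Denominator: 1 + e = 1 + 0.78 = 1.78
gamma = 9.81 * 3.1702 / 1.78
gamma = 17.472 kN/m^3


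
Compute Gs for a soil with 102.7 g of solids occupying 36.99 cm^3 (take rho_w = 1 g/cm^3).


Using Gs = m_s / (V_s * rho_w)
Since rho_w = 1 g/cm^3:
Gs = 102.7 / 36.99
Gs = 2.776


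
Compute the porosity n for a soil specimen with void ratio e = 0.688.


Result: 0.4076

Derivation:
Using the relation n = e / (1 + e)
n = 0.688 / (1 + 0.688)
n = 0.688 / 1.688
n = 0.4076


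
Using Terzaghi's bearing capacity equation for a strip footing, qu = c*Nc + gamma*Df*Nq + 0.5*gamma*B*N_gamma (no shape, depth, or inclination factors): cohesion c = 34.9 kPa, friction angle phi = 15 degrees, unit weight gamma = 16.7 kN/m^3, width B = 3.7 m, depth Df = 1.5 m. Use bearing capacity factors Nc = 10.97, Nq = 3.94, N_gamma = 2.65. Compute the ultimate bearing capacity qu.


Result: 563.42 kPa

Derivation:
Compute qu = c*Nc + gamma*Df*Nq + 0.5*gamma*B*N_gamma
Term 1: 34.9 * 10.97 = 382.853
Term 2: 16.7 * 1.5 * 3.94 = 98.697
Term 3: 0.5 * 16.7 * 3.7 * 2.65 = 81.87175
qu = 382.853 + 98.697 + 81.87175
qu = 563.42 kPa


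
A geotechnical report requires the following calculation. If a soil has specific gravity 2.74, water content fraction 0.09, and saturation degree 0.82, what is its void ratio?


Using the relation e = Gs * w / S
e = 2.74 * 0.09 / 0.82
e = 0.3007


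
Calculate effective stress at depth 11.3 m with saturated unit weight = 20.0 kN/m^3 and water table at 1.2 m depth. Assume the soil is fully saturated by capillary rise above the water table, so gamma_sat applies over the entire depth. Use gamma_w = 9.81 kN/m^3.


Total stress = gamma_sat * depth
sigma = 20.0 * 11.3 = 226.0 kPa
Pore water pressure u = gamma_w * (depth - d_wt)
u = 9.81 * (11.3 - 1.2) = 99.081 kPa
Effective stress = sigma - u
sigma' = 226.0 - 99.081 = 126.92 kPa


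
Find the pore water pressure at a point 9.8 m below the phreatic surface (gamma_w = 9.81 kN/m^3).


Result: 96.14 kPa

Derivation:
Using u = gamma_w * h_w
u = 9.81 * 9.8
u = 96.14 kPa


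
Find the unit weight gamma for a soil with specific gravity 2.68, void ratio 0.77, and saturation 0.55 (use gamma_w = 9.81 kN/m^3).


Using gamma = gamma_w * (Gs + S*e) / (1 + e)
Numerator: Gs + S*e = 2.68 + 0.55*0.77 = 3.1035
Denominator: 1 + e = 1 + 0.77 = 1.77
gamma = 9.81 * 3.1035 / 1.77
gamma = 17.201 kN/m^3


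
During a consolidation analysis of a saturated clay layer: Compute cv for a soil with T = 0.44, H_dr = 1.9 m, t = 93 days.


Result: 0.01708 m^2/day

Derivation:
Using cv = T * H_dr^2 / t
H_dr^2 = 1.9^2 = 3.61
cv = 0.44 * 3.61 / 93
cv = 0.01708 m^2/day


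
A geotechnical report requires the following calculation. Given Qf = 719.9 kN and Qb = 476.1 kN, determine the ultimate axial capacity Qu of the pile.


Result: 1196.0 kN

Derivation:
Using Qu = Qf + Qb
Qu = 719.9 + 476.1
Qu = 1196.0 kN


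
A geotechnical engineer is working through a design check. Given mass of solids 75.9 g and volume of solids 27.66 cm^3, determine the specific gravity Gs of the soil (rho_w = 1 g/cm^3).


Using Gs = m_s / (V_s * rho_w)
Since rho_w = 1 g/cm^3:
Gs = 75.9 / 27.66
Gs = 2.744


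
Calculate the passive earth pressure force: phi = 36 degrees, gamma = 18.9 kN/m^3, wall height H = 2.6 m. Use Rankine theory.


Compute passive earth pressure coefficient:
Kp = tan^2(45 + phi/2) = tan^2(63.0) = 3.85184
Compute passive force:
Pp = 0.5 * Kp * gamma * H^2
Pp = 0.5 * 3.85184 * 18.9 * 2.6^2
Pp = 246.06 kN/m


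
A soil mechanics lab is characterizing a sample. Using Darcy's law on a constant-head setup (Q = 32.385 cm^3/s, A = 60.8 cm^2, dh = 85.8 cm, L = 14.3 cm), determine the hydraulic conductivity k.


Compute hydraulic gradient:
i = dh / L = 85.8 / 14.3 = 6
Then apply Darcy's law:
k = Q / (A * i)
k = 32.385 / (60.8 * 6)
k = 32.385 / 364.8
k = 0.088775 cm/s


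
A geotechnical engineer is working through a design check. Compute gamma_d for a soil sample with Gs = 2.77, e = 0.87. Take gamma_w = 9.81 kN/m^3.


Using gamma_d = Gs * gamma_w / (1 + e)
gamma_d = 2.77 * 9.81 / (1 + 0.87)
gamma_d = 2.77 * 9.81 / 1.87
gamma_d = 14.531 kN/m^3


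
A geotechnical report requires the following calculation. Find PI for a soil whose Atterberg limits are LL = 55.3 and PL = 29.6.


Using PI = LL - PL
PI = 55.3 - 29.6
PI = 25.7


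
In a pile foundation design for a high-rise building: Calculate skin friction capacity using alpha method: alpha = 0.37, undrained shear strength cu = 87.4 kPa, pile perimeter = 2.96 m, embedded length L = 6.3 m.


Result: 603.04 kN

Derivation:
Using Qs = alpha * cu * perimeter * L
Qs = 0.37 * 87.4 * 2.96 * 6.3
Qs = 603.04 kN


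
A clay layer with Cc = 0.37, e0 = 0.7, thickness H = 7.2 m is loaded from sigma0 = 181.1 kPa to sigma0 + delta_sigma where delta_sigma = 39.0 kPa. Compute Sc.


Result: 0.1327 m

Derivation:
Using Sc = Cc * H / (1 + e0) * log10((sigma0 + delta_sigma) / sigma0)
Stress ratio = (181.1 + 39.0) / 181.1 = 1.21535
log10(1.21535) = 0.0847016
Cc * H / (1 + e0) = 0.37 * 7.2 / (1 + 0.7) = 1.56706
Sc = 1.56706 * 0.0847016
Sc = 0.1327 m


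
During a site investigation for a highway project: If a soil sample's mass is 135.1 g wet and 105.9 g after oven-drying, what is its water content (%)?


Result: 27.57 %

Derivation:
Using w = (m_wet - m_dry) / m_dry * 100
m_wet - m_dry = 135.1 - 105.9 = 29.2 g
w = 29.2 / 105.9 * 100
w = 27.57 %


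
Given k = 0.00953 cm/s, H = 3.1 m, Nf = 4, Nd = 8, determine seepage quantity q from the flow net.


Result: 0.0001477 m^3/s per m

Derivation:
Convert k to m/s for unit consistency with H:
k = 0.00953 cm/s = 0.00953 / 100 m/s = 9.53e-05 m/s
Using q = k * H * Nf / Nd
Nf / Nd = 4 / 8 = 0.5
q = 9.53e-05 * 3.1 * 0.5
q = 0.0001477 m^3/s per m


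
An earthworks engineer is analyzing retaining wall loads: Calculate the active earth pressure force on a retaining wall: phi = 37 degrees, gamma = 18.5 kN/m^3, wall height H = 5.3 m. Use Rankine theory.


Compute active earth pressure coefficient:
Ka = tan^2(45 - phi/2) = tan^2(26.5) = 0.248584
Compute active force:
Pa = 0.5 * Ka * gamma * H^2
Pa = 0.5 * 0.248584 * 18.5 * 5.3^2
Pa = 64.59 kN/m


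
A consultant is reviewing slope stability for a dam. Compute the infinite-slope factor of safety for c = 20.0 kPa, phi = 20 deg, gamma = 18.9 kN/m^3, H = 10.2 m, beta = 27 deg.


Using Fs = c / (gamma*H*sin(beta)*cos(beta)) + tan(phi)/tan(beta)
Cohesion contribution = 20.0 / (18.9*10.2*sin(27)*cos(27))
Cohesion contribution = 0.256472
Friction contribution = tan(20)/tan(27) = 0.714332
Fs = 0.256472 + 0.714332
Fs = 0.971


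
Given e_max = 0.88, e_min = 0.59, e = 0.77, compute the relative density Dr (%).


Using Dr = (e_max - e) / (e_max - e_min) * 100
e_max - e = 0.88 - 0.77 = 0.11
e_max - e_min = 0.88 - 0.59 = 0.29
Dr = 0.11 / 0.29 * 100
Dr = 37.93 %


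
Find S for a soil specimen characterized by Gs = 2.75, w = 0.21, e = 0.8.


Result: 0.7219

Derivation:
Using S = Gs * w / e
S = 2.75 * 0.21 / 0.8
S = 0.7219


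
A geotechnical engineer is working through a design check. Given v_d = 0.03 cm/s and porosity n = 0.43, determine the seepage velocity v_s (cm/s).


Using v_s = v_d / n
v_s = 0.03 / 0.43
v_s = 0.06977 cm/s


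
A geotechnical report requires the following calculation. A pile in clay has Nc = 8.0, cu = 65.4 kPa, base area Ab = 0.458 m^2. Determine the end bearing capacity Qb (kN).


Using Qb = Nc * cu * Ab
Qb = 8.0 * 65.4 * 0.458
Qb = 239.63 kN


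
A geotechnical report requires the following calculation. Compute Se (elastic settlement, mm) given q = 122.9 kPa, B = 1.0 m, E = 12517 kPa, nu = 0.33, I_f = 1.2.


Using Se = q * B * (1 - nu^2) * I_f / E
1 - nu^2 = 1 - 0.33^2 = 0.8911
Se = 122.9 * 1.0 * 0.8911 * 1.2 / 12517
Se = 0.010499 m
Convert to mm: Se = 0.010499 * 1000 = 10.499 mm


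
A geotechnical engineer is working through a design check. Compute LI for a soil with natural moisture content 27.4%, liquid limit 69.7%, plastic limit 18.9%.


First compute the plasticity index:
PI = LL - PL = 69.7 - 18.9 = 50.8
Then compute the liquidity index:
LI = (w - PL) / PI
LI = (27.4 - 18.9) / 50.8
LI = 0.167


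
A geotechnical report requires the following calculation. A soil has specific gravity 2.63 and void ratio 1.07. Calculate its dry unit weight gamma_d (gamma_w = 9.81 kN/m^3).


Using gamma_d = Gs * gamma_w / (1 + e)
gamma_d = 2.63 * 9.81 / (1 + 1.07)
gamma_d = 2.63 * 9.81 / 2.07
gamma_d = 12.464 kN/m^3


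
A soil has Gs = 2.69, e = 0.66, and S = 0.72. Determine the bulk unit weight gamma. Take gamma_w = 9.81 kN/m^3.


Result: 18.705 kN/m^3

Derivation:
Using gamma = gamma_w * (Gs + S*e) / (1 + e)
Numerator: Gs + S*e = 2.69 + 0.72*0.66 = 3.1652
Denominator: 1 + e = 1 + 0.66 = 1.66
gamma = 9.81 * 3.1652 / 1.66
gamma = 18.705 kN/m^3


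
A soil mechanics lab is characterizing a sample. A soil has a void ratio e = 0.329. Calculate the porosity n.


Using the relation n = e / (1 + e)
n = 0.329 / (1 + 0.329)
n = 0.329 / 1.329
n = 0.2476


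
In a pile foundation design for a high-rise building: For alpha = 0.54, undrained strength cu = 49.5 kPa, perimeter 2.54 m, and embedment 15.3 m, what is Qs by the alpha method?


Using Qs = alpha * cu * perimeter * L
Qs = 0.54 * 49.5 * 2.54 * 15.3
Qs = 1038.78 kN


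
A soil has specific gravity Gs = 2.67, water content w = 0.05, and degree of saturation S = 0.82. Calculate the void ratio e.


Using the relation e = Gs * w / S
e = 2.67 * 0.05 / 0.82
e = 0.1628


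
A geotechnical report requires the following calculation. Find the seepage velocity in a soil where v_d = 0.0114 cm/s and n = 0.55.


Using v_s = v_d / n
v_s = 0.0114 / 0.55
v_s = 0.02073 cm/s


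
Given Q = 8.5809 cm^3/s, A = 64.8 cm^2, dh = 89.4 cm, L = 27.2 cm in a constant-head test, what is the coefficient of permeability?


Compute hydraulic gradient:
i = dh / L = 89.4 / 27.2 = 3.28676
Then apply Darcy's law:
k = Q / (A * i)
k = 8.5809 / (64.8 * 3.28676)
k = 8.5809 / 212.982
k = 0.040289 cm/s


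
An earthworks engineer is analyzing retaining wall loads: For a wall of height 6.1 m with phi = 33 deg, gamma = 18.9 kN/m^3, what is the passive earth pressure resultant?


Compute passive earth pressure coefficient:
Kp = tan^2(45 + phi/2) = tan^2(61.5) = 3.39212
Compute passive force:
Pp = 0.5 * Kp * gamma * H^2
Pp = 0.5 * 3.39212 * 18.9 * 6.1^2
Pp = 1192.79 kN/m


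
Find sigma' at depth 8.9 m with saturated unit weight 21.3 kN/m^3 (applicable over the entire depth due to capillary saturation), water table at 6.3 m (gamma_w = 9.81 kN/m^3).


Total stress = gamma_sat * depth
sigma = 21.3 * 8.9 = 189.57 kPa
Pore water pressure u = gamma_w * (depth - d_wt)
u = 9.81 * (8.9 - 6.3) = 25.506 kPa
Effective stress = sigma - u
sigma' = 189.57 - 25.506 = 164.06 kPa


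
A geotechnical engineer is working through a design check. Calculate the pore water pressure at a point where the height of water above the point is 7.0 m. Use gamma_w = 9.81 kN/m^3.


Result: 68.67 kPa

Derivation:
Using u = gamma_w * h_w
u = 9.81 * 7.0
u = 68.67 kPa


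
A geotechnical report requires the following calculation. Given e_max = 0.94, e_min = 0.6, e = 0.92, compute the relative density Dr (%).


Using Dr = (e_max - e) / (e_max - e_min) * 100
e_max - e = 0.94 - 0.92 = 0.02
e_max - e_min = 0.94 - 0.6 = 0.34
Dr = 0.02 / 0.34 * 100
Dr = 5.88 %


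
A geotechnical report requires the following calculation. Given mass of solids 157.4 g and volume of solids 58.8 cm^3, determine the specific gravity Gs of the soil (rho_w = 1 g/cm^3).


Using Gs = m_s / (V_s * rho_w)
Since rho_w = 1 g/cm^3:
Gs = 157.4 / 58.8
Gs = 2.677


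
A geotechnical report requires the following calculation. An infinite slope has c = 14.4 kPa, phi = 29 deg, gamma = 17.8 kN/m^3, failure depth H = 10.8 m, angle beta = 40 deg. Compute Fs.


Using Fs = c / (gamma*H*sin(beta)*cos(beta)) + tan(phi)/tan(beta)
Cohesion contribution = 14.4 / (17.8*10.8*sin(40)*cos(40))
Cohesion contribution = 0.152124
Friction contribution = tan(29)/tan(40) = 0.6606
Fs = 0.152124 + 0.6606
Fs = 0.813


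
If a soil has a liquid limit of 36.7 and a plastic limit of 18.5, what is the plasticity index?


Using PI = LL - PL
PI = 36.7 - 18.5
PI = 18.2


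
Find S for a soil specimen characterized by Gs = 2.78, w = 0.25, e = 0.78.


Result: 0.891

Derivation:
Using S = Gs * w / e
S = 2.78 * 0.25 / 0.78
S = 0.891


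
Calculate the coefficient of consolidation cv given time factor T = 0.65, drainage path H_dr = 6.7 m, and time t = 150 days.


Using cv = T * H_dr^2 / t
H_dr^2 = 6.7^2 = 44.89
cv = 0.65 * 44.89 / 150
cv = 0.19452 m^2/day


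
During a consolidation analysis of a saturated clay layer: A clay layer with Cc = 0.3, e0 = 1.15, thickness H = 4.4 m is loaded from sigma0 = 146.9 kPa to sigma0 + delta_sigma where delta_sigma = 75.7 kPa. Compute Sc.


Result: 0.1108 m

Derivation:
Using Sc = Cc * H / (1 + e0) * log10((sigma0 + delta_sigma) / sigma0)
Stress ratio = (146.9 + 75.7) / 146.9 = 1.51532
log10(1.51532) = 0.180503
Cc * H / (1 + e0) = 0.3 * 4.4 / (1 + 1.15) = 0.613953
Sc = 0.613953 * 0.180503
Sc = 0.1108 m


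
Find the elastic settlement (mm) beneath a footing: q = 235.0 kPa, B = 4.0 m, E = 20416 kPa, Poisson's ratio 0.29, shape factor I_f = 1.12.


Result: 47.231 mm

Derivation:
Using Se = q * B * (1 - nu^2) * I_f / E
1 - nu^2 = 1 - 0.29^2 = 0.9159
Se = 235.0 * 4.0 * 0.9159 * 1.12 / 20416
Se = 0.047231 m
Convert to mm: Se = 0.047231 * 1000 = 47.231 mm


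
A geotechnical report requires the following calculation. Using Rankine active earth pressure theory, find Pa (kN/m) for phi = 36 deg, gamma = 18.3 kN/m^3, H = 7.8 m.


Result: 144.52 kN/m

Derivation:
Compute active earth pressure coefficient:
Ka = tan^2(45 - phi/2) = tan^2(27.0) = 0.259616
Compute active force:
Pa = 0.5 * Ka * gamma * H^2
Pa = 0.5 * 0.259616 * 18.3 * 7.8^2
Pa = 144.52 kN/m


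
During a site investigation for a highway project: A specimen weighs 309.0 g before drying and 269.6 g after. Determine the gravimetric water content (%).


Using w = (m_wet - m_dry) / m_dry * 100
m_wet - m_dry = 309.0 - 269.6 = 39.4 g
w = 39.4 / 269.6 * 100
w = 14.61 %


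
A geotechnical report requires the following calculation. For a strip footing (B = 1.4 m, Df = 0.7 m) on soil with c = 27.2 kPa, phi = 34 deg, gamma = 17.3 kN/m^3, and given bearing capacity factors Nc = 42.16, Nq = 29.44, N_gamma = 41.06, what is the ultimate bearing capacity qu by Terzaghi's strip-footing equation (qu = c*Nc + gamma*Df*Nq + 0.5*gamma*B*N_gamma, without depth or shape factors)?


Compute qu = c*Nc + gamma*Df*Nq + 0.5*gamma*B*N_gamma
Term 1: 27.2 * 42.16 = 1146.752
Term 2: 17.3 * 0.7 * 29.44 = 356.5184
Term 3: 0.5 * 17.3 * 1.4 * 41.06 = 497.2366
qu = 1146.752 + 356.5184 + 497.2366
qu = 2000.51 kPa


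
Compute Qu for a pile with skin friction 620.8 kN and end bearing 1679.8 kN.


Using Qu = Qf + Qb
Qu = 620.8 + 1679.8
Qu = 2300.6 kN


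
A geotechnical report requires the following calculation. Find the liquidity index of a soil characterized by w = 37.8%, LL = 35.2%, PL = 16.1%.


First compute the plasticity index:
PI = LL - PL = 35.2 - 16.1 = 19.1
Then compute the liquidity index:
LI = (w - PL) / PI
LI = (37.8 - 16.1) / 19.1
LI = 1.136


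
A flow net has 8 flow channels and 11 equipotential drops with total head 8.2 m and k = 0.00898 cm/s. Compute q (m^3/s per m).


Result: 0.0005355 m^3/s per m

Derivation:
Convert k to m/s for unit consistency with H:
k = 0.00898 cm/s = 0.00898 / 100 m/s = 8.98e-05 m/s
Using q = k * H * Nf / Nd
Nf / Nd = 8 / 11 = 0.7273
q = 8.98e-05 * 8.2 * 0.7273
q = 0.0005355 m^3/s per m


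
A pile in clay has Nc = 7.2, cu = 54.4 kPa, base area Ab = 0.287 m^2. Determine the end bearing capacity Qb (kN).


Using Qb = Nc * cu * Ab
Qb = 7.2 * 54.4 * 0.287
Qb = 112.41 kN


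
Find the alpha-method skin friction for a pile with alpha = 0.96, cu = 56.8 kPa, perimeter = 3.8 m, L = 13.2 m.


Using Qs = alpha * cu * perimeter * L
Qs = 0.96 * 56.8 * 3.8 * 13.2
Qs = 2735.12 kN


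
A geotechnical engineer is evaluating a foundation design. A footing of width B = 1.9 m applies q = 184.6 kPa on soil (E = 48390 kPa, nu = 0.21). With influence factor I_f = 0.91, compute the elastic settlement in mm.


Using Se = q * B * (1 - nu^2) * I_f / E
1 - nu^2 = 1 - 0.21^2 = 0.9559
Se = 184.6 * 1.9 * 0.9559 * 0.91 / 48390
Se = 0.006305 m
Convert to mm: Se = 0.006305 * 1000 = 6.305 mm


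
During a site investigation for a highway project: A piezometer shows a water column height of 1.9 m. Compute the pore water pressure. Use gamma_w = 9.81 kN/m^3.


Result: 18.64 kPa

Derivation:
Using u = gamma_w * h_w
u = 9.81 * 1.9
u = 18.64 kPa


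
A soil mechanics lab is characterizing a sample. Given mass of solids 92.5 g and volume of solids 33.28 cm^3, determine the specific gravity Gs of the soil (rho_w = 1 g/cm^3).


Using Gs = m_s / (V_s * rho_w)
Since rho_w = 1 g/cm^3:
Gs = 92.5 / 33.28
Gs = 2.779


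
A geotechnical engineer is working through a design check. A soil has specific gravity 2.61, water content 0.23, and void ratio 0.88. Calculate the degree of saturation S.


Result: 0.6822

Derivation:
Using S = Gs * w / e
S = 2.61 * 0.23 / 0.88
S = 0.6822


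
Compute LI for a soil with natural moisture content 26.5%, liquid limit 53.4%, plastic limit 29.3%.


First compute the plasticity index:
PI = LL - PL = 53.4 - 29.3 = 24.1
Then compute the liquidity index:
LI = (w - PL) / PI
LI = (26.5 - 29.3) / 24.1
LI = -0.116


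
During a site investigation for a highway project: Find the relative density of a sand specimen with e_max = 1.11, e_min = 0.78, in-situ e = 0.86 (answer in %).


Using Dr = (e_max - e) / (e_max - e_min) * 100
e_max - e = 1.11 - 0.86 = 0.25
e_max - e_min = 1.11 - 0.78 = 0.33
Dr = 0.25 / 0.33 * 100
Dr = 75.76 %


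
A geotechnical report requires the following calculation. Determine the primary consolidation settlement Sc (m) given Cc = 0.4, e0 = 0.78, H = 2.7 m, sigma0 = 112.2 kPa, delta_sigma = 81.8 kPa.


Result: 0.1443 m

Derivation:
Using Sc = Cc * H / (1 + e0) * log10((sigma0 + delta_sigma) / sigma0)
Stress ratio = (112.2 + 81.8) / 112.2 = 1.72906
log10(1.72906) = 0.237809
Cc * H / (1 + e0) = 0.4 * 2.7 / (1 + 0.78) = 0.606742
Sc = 0.606742 * 0.237809
Sc = 0.1443 m


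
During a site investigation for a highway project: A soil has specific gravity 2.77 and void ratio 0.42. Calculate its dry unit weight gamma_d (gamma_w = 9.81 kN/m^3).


Result: 19.136 kN/m^3

Derivation:
Using gamma_d = Gs * gamma_w / (1 + e)
gamma_d = 2.77 * 9.81 / (1 + 0.42)
gamma_d = 2.77 * 9.81 / 1.42
gamma_d = 19.136 kN/m^3


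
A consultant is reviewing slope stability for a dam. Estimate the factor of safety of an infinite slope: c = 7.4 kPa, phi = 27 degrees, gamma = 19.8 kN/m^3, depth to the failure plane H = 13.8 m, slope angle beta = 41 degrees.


Result: 0.641

Derivation:
Using Fs = c / (gamma*H*sin(beta)*cos(beta)) + tan(phi)/tan(beta)
Cohesion contribution = 7.4 / (19.8*13.8*sin(41)*cos(41))
Cohesion contribution = 0.0546971
Friction contribution = tan(27)/tan(41) = 0.586142
Fs = 0.0546971 + 0.586142
Fs = 0.641


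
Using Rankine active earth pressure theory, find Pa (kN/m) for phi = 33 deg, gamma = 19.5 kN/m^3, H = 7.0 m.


Compute active earth pressure coefficient:
Ka = tan^2(45 - phi/2) = tan^2(28.5) = 0.294801
Compute active force:
Pa = 0.5 * Ka * gamma * H^2
Pa = 0.5 * 0.294801 * 19.5 * 7.0^2
Pa = 140.84 kN/m


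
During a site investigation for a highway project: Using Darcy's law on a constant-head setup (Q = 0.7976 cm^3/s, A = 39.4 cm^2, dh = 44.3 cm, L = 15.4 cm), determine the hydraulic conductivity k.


Compute hydraulic gradient:
i = dh / L = 44.3 / 15.4 = 2.87662
Then apply Darcy's law:
k = Q / (A * i)
k = 0.7976 / (39.4 * 2.87662)
k = 0.7976 / 113.339
k = 0.007037 cm/s


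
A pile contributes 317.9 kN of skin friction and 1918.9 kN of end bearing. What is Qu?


Using Qu = Qf + Qb
Qu = 317.9 + 1918.9
Qu = 2236.8 kN


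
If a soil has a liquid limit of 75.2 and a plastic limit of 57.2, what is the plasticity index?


Result: 18.0

Derivation:
Using PI = LL - PL
PI = 75.2 - 57.2
PI = 18.0


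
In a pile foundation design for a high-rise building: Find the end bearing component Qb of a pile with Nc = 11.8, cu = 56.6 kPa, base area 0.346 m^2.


Using Qb = Nc * cu * Ab
Qb = 11.8 * 56.6 * 0.346
Qb = 231.09 kN


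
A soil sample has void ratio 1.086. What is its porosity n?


Result: 0.5206

Derivation:
Using the relation n = e / (1 + e)
n = 1.086 / (1 + 1.086)
n = 1.086 / 2.086
n = 0.5206


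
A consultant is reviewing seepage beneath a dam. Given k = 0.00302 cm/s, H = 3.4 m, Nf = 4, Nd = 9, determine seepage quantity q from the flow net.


Convert k to m/s for unit consistency with H:
k = 0.00302 cm/s = 0.00302 / 100 m/s = 3.02e-05 m/s
Using q = k * H * Nf / Nd
Nf / Nd = 4 / 9 = 0.4444
q = 3.02e-05 * 3.4 * 0.4444
q = 4.564e-05 m^3/s per m


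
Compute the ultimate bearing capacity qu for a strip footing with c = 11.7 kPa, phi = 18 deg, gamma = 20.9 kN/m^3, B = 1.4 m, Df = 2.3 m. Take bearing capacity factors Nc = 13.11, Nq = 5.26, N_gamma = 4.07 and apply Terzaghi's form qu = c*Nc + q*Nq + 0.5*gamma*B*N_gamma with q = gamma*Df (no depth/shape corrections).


Compute qu = c*Nc + gamma*Df*Nq + 0.5*gamma*B*N_gamma
Term 1: 11.7 * 13.11 = 153.387
Term 2: 20.9 * 2.3 * 5.26 = 252.8482
Term 3: 0.5 * 20.9 * 1.4 * 4.07 = 59.5441
qu = 153.387 + 252.8482 + 59.5441
qu = 465.78 kPa


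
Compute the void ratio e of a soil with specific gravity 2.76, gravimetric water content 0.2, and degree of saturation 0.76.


Result: 0.7263

Derivation:
Using the relation e = Gs * w / S
e = 2.76 * 0.2 / 0.76
e = 0.7263


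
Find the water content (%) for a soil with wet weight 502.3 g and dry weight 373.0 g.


Result: 34.66 %

Derivation:
Using w = (m_wet - m_dry) / m_dry * 100
m_wet - m_dry = 502.3 - 373.0 = 129.3 g
w = 129.3 / 373.0 * 100
w = 34.66 %


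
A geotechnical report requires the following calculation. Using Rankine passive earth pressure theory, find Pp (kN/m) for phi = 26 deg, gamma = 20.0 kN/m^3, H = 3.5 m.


Compute passive earth pressure coefficient:
Kp = tan^2(45 + phi/2) = tan^2(58.0) = 2.561071
Compute passive force:
Pp = 0.5 * Kp * gamma * H^2
Pp = 0.5 * 2.561071 * 20.0 * 3.5^2
Pp = 313.73 kN/m


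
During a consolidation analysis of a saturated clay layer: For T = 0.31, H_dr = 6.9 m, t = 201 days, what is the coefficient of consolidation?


Using cv = T * H_dr^2 / t
H_dr^2 = 6.9^2 = 47.61
cv = 0.31 * 47.61 / 201
cv = 0.07343 m^2/day


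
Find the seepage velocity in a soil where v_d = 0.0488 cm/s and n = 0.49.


Using v_s = v_d / n
v_s = 0.0488 / 0.49
v_s = 0.09959 cm/s


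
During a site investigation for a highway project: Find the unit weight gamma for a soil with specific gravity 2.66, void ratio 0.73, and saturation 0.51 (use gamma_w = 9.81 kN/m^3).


Result: 17.195 kN/m^3

Derivation:
Using gamma = gamma_w * (Gs + S*e) / (1 + e)
Numerator: Gs + S*e = 2.66 + 0.51*0.73 = 3.0323
Denominator: 1 + e = 1 + 0.73 = 1.73
gamma = 9.81 * 3.0323 / 1.73
gamma = 17.195 kN/m^3


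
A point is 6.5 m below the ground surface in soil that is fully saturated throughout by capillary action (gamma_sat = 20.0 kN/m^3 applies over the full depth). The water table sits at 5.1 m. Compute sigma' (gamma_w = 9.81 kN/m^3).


Total stress = gamma_sat * depth
sigma = 20.0 * 6.5 = 130.0 kPa
Pore water pressure u = gamma_w * (depth - d_wt)
u = 9.81 * (6.5 - 5.1) = 13.734 kPa
Effective stress = sigma - u
sigma' = 130.0 - 13.734 = 116.27 kPa


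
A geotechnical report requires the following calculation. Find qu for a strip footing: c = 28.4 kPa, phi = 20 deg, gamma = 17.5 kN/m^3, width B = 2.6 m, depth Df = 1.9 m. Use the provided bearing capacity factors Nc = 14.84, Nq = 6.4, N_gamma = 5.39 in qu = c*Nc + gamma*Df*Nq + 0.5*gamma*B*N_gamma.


Compute qu = c*Nc + gamma*Df*Nq + 0.5*gamma*B*N_gamma
Term 1: 28.4 * 14.84 = 421.456
Term 2: 17.5 * 1.9 * 6.4 = 212.8
Term 3: 0.5 * 17.5 * 2.6 * 5.39 = 122.6225
qu = 421.456 + 212.8 + 122.6225
qu = 756.88 kPa


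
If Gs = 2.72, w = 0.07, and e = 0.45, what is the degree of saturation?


Using S = Gs * w / e
S = 2.72 * 0.07 / 0.45
S = 0.4231


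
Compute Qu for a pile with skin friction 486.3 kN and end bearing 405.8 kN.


Using Qu = Qf + Qb
Qu = 486.3 + 405.8
Qu = 892.1 kN


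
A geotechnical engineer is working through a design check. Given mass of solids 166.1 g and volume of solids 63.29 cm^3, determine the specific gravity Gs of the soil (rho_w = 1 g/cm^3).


Result: 2.624

Derivation:
Using Gs = m_s / (V_s * rho_w)
Since rho_w = 1 g/cm^3:
Gs = 166.1 / 63.29
Gs = 2.624


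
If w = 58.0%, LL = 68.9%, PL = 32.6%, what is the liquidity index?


First compute the plasticity index:
PI = LL - PL = 68.9 - 32.6 = 36.3
Then compute the liquidity index:
LI = (w - PL) / PI
LI = (58.0 - 32.6) / 36.3
LI = 0.7


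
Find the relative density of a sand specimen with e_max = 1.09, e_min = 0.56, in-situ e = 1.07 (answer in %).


Using Dr = (e_max - e) / (e_max - e_min) * 100
e_max - e = 1.09 - 1.07 = 0.02
e_max - e_min = 1.09 - 0.56 = 0.53
Dr = 0.02 / 0.53 * 100
Dr = 3.77 %


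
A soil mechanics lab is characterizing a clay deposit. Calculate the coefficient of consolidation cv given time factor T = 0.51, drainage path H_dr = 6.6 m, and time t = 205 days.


Result: 0.10837 m^2/day

Derivation:
Using cv = T * H_dr^2 / t
H_dr^2 = 6.6^2 = 43.56
cv = 0.51 * 43.56 / 205
cv = 0.10837 m^2/day
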